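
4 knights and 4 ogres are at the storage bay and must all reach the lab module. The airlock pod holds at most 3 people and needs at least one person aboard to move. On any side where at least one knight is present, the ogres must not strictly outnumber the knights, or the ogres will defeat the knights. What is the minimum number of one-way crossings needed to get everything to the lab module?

Counting alone: each trip to the lab module takes at most 3 across and each return brings at least 1 back, so after t trips out (and t−1 returns) at most 3t − (t−1) of the 8 are across; that first reaches 8 at t = 4, so at least 7 crossings are needed.
The safety rule pushes this higher. Following every safe sequence of crossings, the most of the 8 that can be at the lab module as the airlock pod arrives there on crossing 7 is 7 — never all 8.
So no plan with fewer than 9 crossings exists, and this one achieves 9:
1. 2 ogres → the lab module.  (the storage bay: 4K 2O; the lab module: 0K 2O)
2. 1 ogre ← the storage bay.  (the storage bay: 4K 3O; the lab module: 0K 1O)
3. 3 ogres → the lab module.  (the storage bay: 4K 0O; the lab module: 0K 4O)
4. 1 ogre ← the storage bay.  (the storage bay: 4K 1O; the lab module: 0K 3O)
5. 3 knights → the lab module.  (the storage bay: 1K 1O; the lab module: 3K 3O)
6. 1 knight and 1 ogre ← the storage bay.  (the storage bay: 2K 2O; the lab module: 2K 2O)
7. 2 knights → the lab module.  (the storage bay: 0K 2O; the lab module: 4K 2O)
8. 1 ogre ← the storage bay.  (the storage bay: 0K 3O; the lab module: 4K 1O)
9. 3 ogres → the lab module.  (the storage bay: 0K 0O; the lab module: 4K 4O)

9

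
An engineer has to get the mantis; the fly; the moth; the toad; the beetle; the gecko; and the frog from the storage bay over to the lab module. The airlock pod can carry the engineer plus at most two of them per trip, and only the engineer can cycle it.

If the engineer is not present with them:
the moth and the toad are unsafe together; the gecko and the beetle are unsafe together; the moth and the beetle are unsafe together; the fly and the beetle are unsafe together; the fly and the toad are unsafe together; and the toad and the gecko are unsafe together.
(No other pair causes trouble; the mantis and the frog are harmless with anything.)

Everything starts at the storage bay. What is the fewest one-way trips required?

Counting alone: the engineer can take at most 2 across per trip to the lab module, so moving all 7 needs at least 4 loaded trips out, with a return between consecutive ones — at least 7 crossings.
The safety rule pushes this higher. Following every safe sequence of crossings, the most of the 7 that can be at the lab module as the airlock pod arrives there on crossing 7 is 6 — never all 7.
So no plan with fewer than 9 crossings exists, and this one achieves 9:
1. Engineer goes to the lab module with the beetle and the toad.
2. Engineer goes back to the storage bay alone.
3. Engineer goes to the lab module with the mantis.
4. Engineer goes back to the storage bay alone.
5. Engineer goes to the lab module with the fly and the moth.
6. Engineer goes back to the storage bay with the beetle and the toad.
7. Engineer goes to the lab module with the frog and the gecko.
8. Engineer goes back to the storage bay alone.
9. Engineer goes to the lab module with the beetle and the toad.

9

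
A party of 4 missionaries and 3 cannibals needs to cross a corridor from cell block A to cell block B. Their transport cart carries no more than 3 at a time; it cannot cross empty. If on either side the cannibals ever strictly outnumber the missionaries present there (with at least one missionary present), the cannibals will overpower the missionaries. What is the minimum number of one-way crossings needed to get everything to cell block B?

Counting alone: each trip to cell block B takes at most 3 across and each return brings at least 1 back, so after t trips out (and t−1 returns) at most 3t − (t−1) of the 7 are across; that first reaches 7 at t = 3, so at least 5 crossings are needed.
The plan below uses exactly 5 crossings, so it is optimal:
1. 3 cannibals → cell block B.  (cell block A: 4M 0C; cell block B: 0M 3C)
2. 1 cannibal ← cell block A.  (cell block A: 4M 1C; cell block B: 0M 2C)
3. 3 missionaries → cell block B.  (cell block A: 1M 1C; cell block B: 3M 2C)
4. 1 missionary ← cell block A.  (cell block A: 2M 1C; cell block B: 2M 2C)
5. 2 missionaries and 1 cannibal → cell block B.  (cell block A: 0M 0C; cell block B: 4M 3C)

5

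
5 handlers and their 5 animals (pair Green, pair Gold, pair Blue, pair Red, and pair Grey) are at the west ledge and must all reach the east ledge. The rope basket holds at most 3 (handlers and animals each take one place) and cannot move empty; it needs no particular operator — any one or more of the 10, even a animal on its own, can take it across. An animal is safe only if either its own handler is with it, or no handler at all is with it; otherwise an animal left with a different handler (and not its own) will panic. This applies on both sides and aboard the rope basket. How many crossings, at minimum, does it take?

11

Counting alone: each trip to the east ledge takes at most 3 across and each return brings at least 1 back, so after t trips out (and t−1 returns) at most 3t − (t−1) of the 10 are across; that first reaches 10 at t = 5, so at least 9 crossings are needed.
The safety rule pushes this higher. Following every safe sequence of crossings, the most of the 10 that can be at the east ledge as the rope basket arrives there on crossing 9 is 9 — never all 10.
So no plan with fewer than 11 crossings exists, and this one achieves 11:
1. animal Green and handler Green cross → the east ledge.
2. handler Green crosses ← the west ledge.
3. animal Blue, animal Gold, and animal Red cross → the east ledge.
4. animal Green crosses ← the west ledge.
5. handler Blue, handler Gold, and handler Red cross → the east ledge.
6. animal Gold and handler Gold cross ← the west ledge.
7. handler Gold, handler Green, and handler Grey cross → the east ledge.
8. animal Blue crosses ← the west ledge.
9. animal Gold and animal Green cross → the east ledge.
10. animal Green crosses ← the west ledge.
11. animal Blue, animal Green, and animal Grey cross → the east ledge.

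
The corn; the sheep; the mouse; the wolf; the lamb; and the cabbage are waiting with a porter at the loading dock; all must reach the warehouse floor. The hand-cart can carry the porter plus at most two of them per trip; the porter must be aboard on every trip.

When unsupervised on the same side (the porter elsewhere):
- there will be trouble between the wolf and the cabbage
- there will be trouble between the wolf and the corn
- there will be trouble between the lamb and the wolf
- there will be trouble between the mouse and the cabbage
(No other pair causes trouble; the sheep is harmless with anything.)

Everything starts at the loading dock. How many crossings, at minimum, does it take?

Counting alone: the porter can take at most 2 across per trip to the warehouse floor, so moving all 6 needs at least 3 loaded trips out, with a return between consecutive ones — at least 5 crossings.
The safety rule pushes this higher. Following every safe sequence of crossings, the most of the 6 that can be at the warehouse floor as the hand-cart arrives there on crossing 5 is 5 — never all 6.
So no plan with fewer than 7 crossings exists, and this one achieves 7:
1. Porter goes to the warehouse floor with the mouse and the wolf.  [the loading dock: the cabbage, the corn, the lamb, the sheep | the warehouse floor: the mouse, the wolf]
2. Porter goes back to the loading dock alone.  [the loading dock: the cabbage, the corn, the lamb, the sheep | the warehouse floor: the mouse, the wolf]
3. Porter goes to the warehouse floor with the sheep.  [the loading dock: the cabbage, the corn, the lamb | the warehouse floor: the mouse, the sheep, the wolf]
4. Porter goes back to the loading dock alone.  [the loading dock: the cabbage, the corn, the lamb | the warehouse floor: the mouse, the sheep, the wolf]
5. Porter goes to the warehouse floor with the corn and the lamb.  [the loading dock: the cabbage | the warehouse floor: the corn, the lamb, the mouse, the sheep, the wolf]
6. Porter goes back to the loading dock with the wolf.  [the loading dock: the cabbage, the wolf | the warehouse floor: the corn, the lamb, the mouse, the sheep]
7. Porter goes to the warehouse floor with the cabbage and the wolf.  [the loading dock: — | the warehouse floor: the cabbage, the corn, the lamb, the mouse, the sheep, the wolf]

7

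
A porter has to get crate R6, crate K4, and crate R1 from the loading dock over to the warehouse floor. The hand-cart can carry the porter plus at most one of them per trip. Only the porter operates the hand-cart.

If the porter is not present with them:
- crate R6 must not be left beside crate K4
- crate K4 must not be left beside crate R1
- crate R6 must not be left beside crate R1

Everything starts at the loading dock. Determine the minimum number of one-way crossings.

Whatever the first load, the items left behind include a forbidden pair without the porter. No opening move is safe, so no plan exists.

impossible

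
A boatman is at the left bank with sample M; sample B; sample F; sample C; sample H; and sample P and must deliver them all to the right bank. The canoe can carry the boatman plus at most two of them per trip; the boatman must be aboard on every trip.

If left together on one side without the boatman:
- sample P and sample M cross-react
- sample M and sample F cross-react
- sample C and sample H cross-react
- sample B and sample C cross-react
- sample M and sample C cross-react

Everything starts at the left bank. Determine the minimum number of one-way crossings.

7

Counting alone: the boatman can take at most 2 across per trip to the right bank, so moving all 6 needs at least 3 loaded trips out, with a return between consecutive ones — at least 5 crossings.
The safety rule pushes this higher. Following every safe sequence of crossings, the most of the 6 that can be at the right bank as the canoe arrives there on crossing 5 is 5 — never all 6.
So no plan with fewer than 7 crossings exists, and this one achieves 7:
1. Boatman goes to the right bank with sample C and sample M.
2. Boatman goes back to the left bank with sample M.
3. Boatman goes to the right bank with sample F and sample P.
4. Boatman goes back to the left bank alone.
5. Boatman goes to the right bank with sample B and sample H.
6. Boatman goes back to the left bank with sample C.
7. Boatman goes to the right bank with sample C and sample M.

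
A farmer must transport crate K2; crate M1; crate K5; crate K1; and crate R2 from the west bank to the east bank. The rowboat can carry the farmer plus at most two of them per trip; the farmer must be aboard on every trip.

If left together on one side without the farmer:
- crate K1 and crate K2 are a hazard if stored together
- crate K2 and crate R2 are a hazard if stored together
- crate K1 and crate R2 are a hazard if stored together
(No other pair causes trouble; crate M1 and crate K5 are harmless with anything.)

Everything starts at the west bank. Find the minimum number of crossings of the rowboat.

7

Counting alone: the farmer can take at most 2 across per trip to the east bank, so moving all 5 needs at least 3 loaded trips out, with a return between consecutive ones — at least 5 crossings.
The safety rule pushes this higher. Following every safe sequence of crossings, the most of the 5 that can be at the east bank as the rowboat arrives there on crossing 5 is 4 — never all 5.
So no plan with fewer than 7 crossings exists, and this one achieves 7:
1. Farmer goes to the east bank with crate K1 and crate K2.  [the west bank: crate K5, crate M1, crate R2 | the east bank: crate K1, crate K2]
2. Farmer goes back to the west bank with crate K2.  [the west bank: crate K2, crate K5, crate M1, crate R2 | the east bank: crate K1]
3. Farmer goes to the east bank with crate K2 and crate M1.  [the west bank: crate K5, crate R2 | the east bank: crate K1, crate K2, crate M1]
4. Farmer goes back to the west bank with crate K2.  [the west bank: crate K2, crate K5, crate R2 | the east bank: crate K1, crate M1]
5. Farmer goes to the east bank with crate K2 and crate K5.  [the west bank: crate R2 | the east bank: crate K1, crate K2, crate K5, crate M1]
6. Farmer goes back to the west bank with crate K2.  [the west bank: crate K2, crate R2 | the east bank: crate K1, crate K5, crate M1]
7. Farmer goes to the east bank with crate K2 and crate R2.  [the west bank: — | the east bank: crate K1, crate K2, crate K5, crate M1, crate R2]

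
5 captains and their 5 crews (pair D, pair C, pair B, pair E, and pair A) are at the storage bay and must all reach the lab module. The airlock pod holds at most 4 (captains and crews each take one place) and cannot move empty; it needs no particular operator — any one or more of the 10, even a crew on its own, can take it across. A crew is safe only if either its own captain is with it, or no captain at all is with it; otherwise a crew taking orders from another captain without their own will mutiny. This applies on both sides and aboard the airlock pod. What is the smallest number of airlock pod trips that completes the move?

7

Counting alone: each trip to the lab module takes at most 4 across and each return brings at least 1 back, so after t trips out (and t−1 returns) at most 4t − (t−1) of the 10 are across; that first reaches 10 at t = 3, so at least 5 crossings are needed.
The safety rule pushes this higher. Following every safe sequence of crossings, the most of the 10 that can be at the lab module as the airlock pod arrives there on crossing 5 is 9 — never all 10.
So no plan with fewer than 7 crossings exists, and this one achieves 7:
1. captain D and crew D cross → the lab module.
2. captain D crosses ← the storage bay.
3. crew A, crew B, crew C, and crew E cross → the lab module.
4. crew D crosses ← the storage bay.
5. captain A, captain B, captain C, and captain E cross → the lab module.
6. captain C and crew C cross ← the storage bay.
7. captain C, captain D, crew C, and crew D cross → the lab module.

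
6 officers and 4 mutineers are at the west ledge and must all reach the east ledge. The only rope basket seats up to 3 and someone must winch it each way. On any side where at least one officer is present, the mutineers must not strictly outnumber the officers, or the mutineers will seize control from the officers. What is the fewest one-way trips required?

Counting alone: each trip to the east ledge takes at most 3 across and each return brings at least 1 back, so after t trips out (and t−1 returns) at most 3t − (t−1) of the 10 are across; that first reaches 10 at t = 5, so at least 9 crossings are needed.
The plan below uses exactly 9 crossings, so it is optimal:
1. 2 mutineers → the east ledge.  (the west ledge: 6O 2M; the east ledge: 0O 2M)
2. 1 mutineer ← the west ledge.  (the west ledge: 6O 3M; the east ledge: 0O 1M)
3. 3 mutineers → the east ledge.  (the west ledge: 6O 0M; the east ledge: 0O 4M)
4. 1 mutineer ← the west ledge.  (the west ledge: 6O 1M; the east ledge: 0O 3M)
5. 3 officers → the east ledge.  (the west ledge: 3O 1M; the east ledge: 3O 3M)
6. 1 mutineer ← the west ledge.  (the west ledge: 3O 2M; the east ledge: 3O 2M)
7. 1 officer and 2 mutineers → the east ledge.  (the west ledge: 2O 0M; the east ledge: 4O 4M)
8. 1 mutineer ← the west ledge.  (the west ledge: 2O 1M; the east ledge: 4O 3M)
9. 2 officers and 1 mutineer → the east ledge.  (the west ledge: 0O 0M; the east ledge: 6O 4M)

9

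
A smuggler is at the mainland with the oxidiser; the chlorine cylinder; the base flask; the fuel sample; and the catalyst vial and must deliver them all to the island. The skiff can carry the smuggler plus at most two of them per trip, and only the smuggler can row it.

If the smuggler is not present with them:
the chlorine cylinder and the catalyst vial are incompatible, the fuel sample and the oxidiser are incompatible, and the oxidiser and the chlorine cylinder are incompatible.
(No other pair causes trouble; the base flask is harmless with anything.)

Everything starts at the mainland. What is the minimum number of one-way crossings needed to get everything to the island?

5

Counting alone: the smuggler can take at most 2 across per trip to the island, so moving all 5 needs at least 3 loaded trips out, with a return between consecutive ones — at least 5 crossings.
The plan below uses exactly 5 crossings, so it is optimal:
1. Smuggler goes to the island with the chlorine cylinder and the oxidiser.
2. Smuggler goes back to the mainland with the oxidiser.
3. Smuggler goes to the island with the base flask and the fuel sample.
4. Smuggler goes back to the mainland alone.
5. Smuggler goes to the island with the catalyst vial and the oxidiser.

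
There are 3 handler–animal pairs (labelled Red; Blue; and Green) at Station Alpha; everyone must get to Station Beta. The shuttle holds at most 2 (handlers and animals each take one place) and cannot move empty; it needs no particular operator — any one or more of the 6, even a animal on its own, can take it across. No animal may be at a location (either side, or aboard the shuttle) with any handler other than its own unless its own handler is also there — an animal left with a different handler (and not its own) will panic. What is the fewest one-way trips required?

11

Counting alone: each trip to Station Beta takes at most 2 across and each return brings at least 1 back, so after t trips out (and t−1 returns) at most 2t − (t−1) of the 6 are across; that first reaches 6 at t = 5, so at least 9 crossings are needed.
The safety rule pushes this higher. Following every safe sequence of crossings, the most of the 6 that can be at Station Beta as the shuttle arrives there on crossing 9 is 5 — never all 6.
So no plan with fewer than 11 crossings exists, and this one achieves 11:
1. animal Red and handler Red cross → Station Beta.
2. handler Red crosses ← Station Alpha.
3. animal Blue and animal Green cross → Station Beta.
4. animal Red crosses ← Station Alpha.
5. handler Blue and handler Green cross → Station Beta.
6. animal Blue and handler Blue cross ← Station Alpha.
7. handler Blue and handler Red cross → Station Beta.
8. animal Green crosses ← Station Alpha.
9. animal Blue and animal Red cross → Station Beta.
10. handler Green crosses ← Station Alpha.
11. animal Green and handler Green cross → Station Beta.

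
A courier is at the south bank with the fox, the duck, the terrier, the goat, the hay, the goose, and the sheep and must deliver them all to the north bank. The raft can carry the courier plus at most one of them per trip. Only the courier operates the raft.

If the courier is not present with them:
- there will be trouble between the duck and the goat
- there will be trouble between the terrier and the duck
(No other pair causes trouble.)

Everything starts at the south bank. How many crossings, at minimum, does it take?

15

Counting alone: the courier can take at most 1 across per trip to the north bank, so moving all 7 needs at least 7 loaded trips out, with a return between consecutive ones — at least 13 crossings.
The safety rule pushes this higher. Following every safe sequence of crossings, the most of the 7 that can be at the north bank as the raft arrives there on crossing 13 is 6 — never all 7.
So no plan with fewer than 15 crossings exists, and this one achieves 15:
1. Courier goes to the north bank with the duck.  [the south bank: the fox, the goat, the goose, the hay, the sheep, the terrier | the north bank: the duck]
2. Courier goes back to the south bank alone.  [the south bank: the fox, the goat, the goose, the hay, the sheep, the terrier | the north bank: the duck]
3. Courier goes to the north bank with the fox.  [the south bank: the goat, the goose, the hay, the sheep, the terrier | the north bank: the duck, the fox]
4. Courier goes back to the south bank alone.  [the south bank: the goat, the goose, the hay, the sheep, the terrier | the north bank: the duck, the fox]
5. Courier goes to the north bank with the terrier.  [the south bank: the goat, the goose, the hay, the sheep | the north bank: the duck, the fox, the terrier]
6. Courier goes back to the south bank with the duck.  [the south bank: the duck, the goat, the goose, the hay, the sheep | the north bank: the fox, the terrier]
7. Courier goes to the north bank with the goat.  [the south bank: the duck, the goose, the hay, the sheep | the north bank: the fox, the goat, the terrier]
8. Courier goes back to the south bank alone.  [the south bank: the duck, the goose, the hay, the sheep | the north bank: the fox, the goat, the terrier]
9. Courier goes to the north bank with the hay.  [the south bank: the duck, the goose, the sheep | the north bank: the fox, the goat, the hay, the terrier]
10. Courier goes back to the south bank alone.  [the south bank: the duck, the goose, the sheep | the north bank: the fox, the goat, the hay, the terrier]
11. Courier goes to the north bank with the goose.  [the south bank: the duck, the sheep | the north bank: the fox, the goat, the goose, the hay, the terrier]
12. Courier goes back to the south bank alone.  [the south bank: the duck, the sheep | the north bank: the fox, the goat, the goose, the hay, the terrier]
13. Courier goes to the north bank with the sheep.  [the south bank: the duck | the north bank: the fox, the goat, the goose, the hay, the sheep, the terrier]
14. Courier goes back to the south bank alone.  [the south bank: the duck | the north bank: the fox, the goat, the goose, the hay, the sheep, the terrier]
15. Courier goes to the north bank with the duck.  [the south bank: — | the north bank: the duck, the fox, the goat, the goose, the hay, the sheep, the terrier]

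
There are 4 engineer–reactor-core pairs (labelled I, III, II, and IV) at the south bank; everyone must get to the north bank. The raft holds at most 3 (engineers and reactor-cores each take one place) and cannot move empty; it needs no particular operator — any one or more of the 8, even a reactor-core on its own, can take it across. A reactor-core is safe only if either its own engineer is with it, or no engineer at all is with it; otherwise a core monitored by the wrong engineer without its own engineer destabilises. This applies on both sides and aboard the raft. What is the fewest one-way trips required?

9

Counting alone: each trip to the north bank takes at most 3 across and each return brings at least 1 back, so after t trips out (and t−1 returns) at most 3t − (t−1) of the 8 are across; that first reaches 8 at t = 4, so at least 7 crossings are needed.
The safety rule pushes this higher. Following every safe sequence of crossings, the most of the 8 that can be at the north bank as the raft arrives there on crossing 7 is 7 — never all 8.
So no plan with fewer than 9 crossings exists, and this one achieves 9:
1. engineer I and reactor-core I cross → the north bank.
2. engineer I crosses ← the south bank.
3. engineer I, engineer III, and reactor-core III cross → the north bank.
4. engineer I and reactor-core I cross ← the south bank.
5. engineer I, engineer II, and engineer IV cross → the north bank.
6. reactor-core III crosses ← the south bank.
7. reactor-core I and reactor-core III cross → the north bank.
8. reactor-core I crosses ← the south bank.
9. reactor-core I, reactor-core II, and reactor-core IV cross → the north bank.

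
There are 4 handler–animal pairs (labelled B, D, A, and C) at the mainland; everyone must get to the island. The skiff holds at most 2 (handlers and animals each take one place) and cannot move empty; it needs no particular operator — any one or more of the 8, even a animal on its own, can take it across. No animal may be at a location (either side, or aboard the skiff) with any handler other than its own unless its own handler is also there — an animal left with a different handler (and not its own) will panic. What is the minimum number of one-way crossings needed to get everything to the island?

Following every safe sequence of crossings from the start, the most of the 8 that can be at the island as the skiff arrives there on crossings 1, 3, 5 is 2, 3, 4 respectively; the best ever achieved is 4 of 8.
From crossing 7 on, no configuration arises that was not already reachable earlier: only 44 distinct safe configurations (who is on which side, and where the skiff is) can ever be reached, none of them has everyone across, and every continuation just revisits them. So no valid plan exists.

impossible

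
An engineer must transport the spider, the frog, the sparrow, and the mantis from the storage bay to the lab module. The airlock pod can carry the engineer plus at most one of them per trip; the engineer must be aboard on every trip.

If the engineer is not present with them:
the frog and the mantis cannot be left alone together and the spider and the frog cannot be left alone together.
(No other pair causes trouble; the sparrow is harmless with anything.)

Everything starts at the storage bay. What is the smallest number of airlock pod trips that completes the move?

9

Counting alone: the engineer can take at most 1 across per trip to the lab module, so moving all 4 needs at least 4 loaded trips out, with a return between consecutive ones — at least 7 crossings.
The safety rule pushes this higher. Following every safe sequence of crossings, the most of the 4 that can be at the lab module as the airlock pod arrives there on crossing 7 is 3 — never all 4.
So no plan with fewer than 9 crossings exists, and this one achieves 9:
1. Engineer goes to the lab module with the frog.  [the storage bay: the mantis, the sparrow, the spider | the lab module: the frog]
2. Engineer goes back to the storage bay alone.  [the storage bay: the mantis, the sparrow, the spider | the lab module: the frog]
3. Engineer goes to the lab module with the spider.  [the storage bay: the mantis, the sparrow | the lab module: the frog, the spider]
4. Engineer goes back to the storage bay with the frog.  [the storage bay: the frog, the mantis, the sparrow | the lab module: the spider]
5. Engineer goes to the lab module with the mantis.  [the storage bay: the frog, the sparrow | the lab module: the mantis, the spider]
6. Engineer goes back to the storage bay alone.  [the storage bay: the frog, the sparrow | the lab module: the mantis, the spider]
7. Engineer goes to the lab module with the sparrow.  [the storage bay: the frog | the lab module: the mantis, the sparrow, the spider]
8. Engineer goes back to the storage bay alone.  [the storage bay: the frog | the lab module: the mantis, the sparrow, the spider]
9. Engineer goes to the lab module with the frog.  [the storage bay: — | the lab module: the frog, the mantis, the sparrow, the spider]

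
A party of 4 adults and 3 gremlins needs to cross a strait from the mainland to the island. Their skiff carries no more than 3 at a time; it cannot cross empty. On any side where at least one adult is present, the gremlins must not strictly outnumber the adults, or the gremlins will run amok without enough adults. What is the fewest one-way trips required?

Counting alone: each trip to the island takes at most 3 across and each return brings at least 1 back, so after t trips out (and t−1 returns) at most 3t − (t−1) of the 7 are across; that first reaches 7 at t = 3, so at least 5 crossings are needed.
The plan below uses exactly 5 crossings, so it is optimal:
1. 3 gremlins → the island.  (the mainland: 4A 0G; the island: 0A 3G)
2. 1 gremlin ← the mainland.  (the mainland: 4A 1G; the island: 0A 2G)
3. 3 adults → the island.  (the mainland: 1A 1G; the island: 3A 2G)
4. 1 adult ← the mainland.  (the mainland: 2A 1G; the island: 2A 2G)
5. 2 adults and 1 gremlin → the island.  (the mainland: 0A 0G; the island: 4A 3G)

5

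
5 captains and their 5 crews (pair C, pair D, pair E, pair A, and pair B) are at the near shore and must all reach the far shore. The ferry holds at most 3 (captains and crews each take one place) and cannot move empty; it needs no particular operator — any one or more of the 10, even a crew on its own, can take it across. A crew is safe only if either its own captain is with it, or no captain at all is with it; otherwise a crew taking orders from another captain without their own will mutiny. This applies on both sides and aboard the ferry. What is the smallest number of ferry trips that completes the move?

Counting alone: each trip to the far shore takes at most 3 across and each return brings at least 1 back, so after t trips out (and t−1 returns) at most 3t − (t−1) of the 10 are across; that first reaches 10 at t = 5, so at least 9 crossings are needed.
The safety rule pushes this higher. Following every safe sequence of crossings, the most of the 10 that can be at the far shore as the ferry arrives there on crossing 9 is 9 — never all 10.
So no plan with fewer than 11 crossings exists, and this one achieves 11:
1. captain C and crew C cross → the far shore.
2. captain C crosses ← the near shore.
3. crew A, crew D, and crew E cross → the far shore.
4. crew C crosses ← the near shore.
5. captain A, captain D, and captain E cross → the far shore.
6. captain D and crew D cross ← the near shore.
7. captain B, captain C, and captain D cross → the far shore.
8. crew E crosses ← the near shore.
9. crew C and crew D cross → the far shore.
10. crew C crosses ← the near shore.
11. crew B, crew C, and crew E cross → the far shore.

11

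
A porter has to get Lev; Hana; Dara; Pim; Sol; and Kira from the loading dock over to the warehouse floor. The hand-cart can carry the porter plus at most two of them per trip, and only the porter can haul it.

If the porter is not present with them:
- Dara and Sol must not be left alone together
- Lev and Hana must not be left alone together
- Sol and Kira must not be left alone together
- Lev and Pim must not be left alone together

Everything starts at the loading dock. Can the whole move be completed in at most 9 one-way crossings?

Yes — this plan uses 7 crossings (≤ 9):
1. Porter goes to the warehouse floor with Lev and Sol.  [the loading dock: Dara, Hana, Kira, Pim | the warehouse floor: Lev, Sol]
2. Porter goes back to the loading dock alone.  [the loading dock: Dara, Hana, Kira, Pim | the warehouse floor: Lev, Sol]
3. Porter goes to the warehouse floor with Dara and Hana.  [the loading dock: Kira, Pim | the warehouse floor: Dara, Hana, Lev, Sol]
4. Porter goes back to the loading dock with Lev and Sol.  [the loading dock: Kira, Lev, Pim, Sol | the warehouse floor: Dara, Hana]
5. Porter goes to the warehouse floor with Kira and Pim.  [the loading dock: Lev, Sol | the warehouse floor: Dara, Hana, Kira, Pim]
6. Porter goes back to the loading dock alone.  [the loading dock: Lev, Sol | the warehouse floor: Dara, Hana, Kira, Pim]
7. Porter goes to the warehouse floor with Lev and Sol.  [the loading dock: — | the warehouse floor: Dara, Hana, Kira, Lev, Pim, Sol]

Yes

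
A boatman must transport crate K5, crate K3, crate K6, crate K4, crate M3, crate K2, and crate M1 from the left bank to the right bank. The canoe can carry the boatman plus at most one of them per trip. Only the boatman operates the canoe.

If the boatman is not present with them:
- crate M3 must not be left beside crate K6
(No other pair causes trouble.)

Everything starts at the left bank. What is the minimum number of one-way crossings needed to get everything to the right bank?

Counting alone: the boatman can take at most 1 across per trip to the right bank, so moving all 7 needs at least 7 loaded trips out, with a return between consecutive ones — at least 13 crossings.
The plan below uses exactly 13 crossings, so it is optimal:
1. Boatman goes to the right bank with crate K6.  [the left bank: crate K2, crate K3, crate K4, crate K5, crate M1, crate M3 | the right bank: crate K6]
2. Boatman goes back to the left bank alone.  [the left bank: crate K2, crate K3, crate K4, crate K5, crate M1, crate M3 | the right bank: crate K6]
3. Boatman goes to the right bank with crate K5.  [the left bank: crate K2, crate K3, crate K4, crate M1, crate M3 | the right bank: crate K5, crate K6]
4. Boatman goes back to the left bank alone.  [the left bank: crate K2, crate K3, crate K4, crate M1, crate M3 | the right bank: crate K5, crate K6]
5. Boatman goes to the right bank with crate K3.  [the left bank: crate K2, crate K4, crate M1, crate M3 | the right bank: crate K3, crate K5, crate K6]
6. Boatman goes back to the left bank alone.  [the left bank: crate K2, crate K4, crate M1, crate M3 | the right bank: crate K3, crate K5, crate K6]
7. Boatman goes to the right bank with crate K4.  [the left bank: crate K2, crate M1, crate M3 | the right bank: crate K3, crate K4, crate K5, crate K6]
8. Boatman goes back to the left bank alone.  [the left bank: crate K2, crate M1, crate M3 | the right bank: crate K3, crate K4, crate K5, crate K6]
9. Boatman goes to the right bank with crate K2.  [the left bank: crate M1, crate M3 | the right bank: crate K2, crate K3, crate K4, crate K5, crate K6]
10. Boatman goes back to the left bank alone.  [the left bank: crate M1, crate M3 | the right bank: crate K2, crate K3, crate K4, crate K5, crate K6]
11. Boatman goes to the right bank with crate M1.  [the left bank: crate M3 | the right bank: crate K2, crate K3, crate K4, crate K5, crate K6, crate M1]
12. Boatman goes back to the left bank alone.  [the left bank: crate M3 | the right bank: crate K2, crate K3, crate K4, crate K5, crate K6, crate M1]
13. Boatman goes to the right bank with crate M3.  [the left bank: — | the right bank: crate K2, crate K3, crate K4, crate K5, crate K6, crate M1, crate M3]

13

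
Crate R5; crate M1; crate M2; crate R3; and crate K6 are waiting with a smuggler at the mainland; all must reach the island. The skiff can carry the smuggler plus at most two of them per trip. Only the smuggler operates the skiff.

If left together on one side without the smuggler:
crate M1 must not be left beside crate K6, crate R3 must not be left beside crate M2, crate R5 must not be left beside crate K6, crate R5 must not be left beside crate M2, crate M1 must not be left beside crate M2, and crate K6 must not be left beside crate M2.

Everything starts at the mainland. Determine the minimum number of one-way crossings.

Counting alone: the smuggler can take at most 2 across per trip to the island, so moving all 5 needs at least 3 loaded trips out, with a return between consecutive ones — at least 5 crossings.
The safety rule pushes this higher. Following every safe sequence of crossings, the most of the 5 that can be at the island as the skiff arrives there on crossing 5 is 4 — never all 5.
So no plan with fewer than 7 crossings exists, and this one achieves 7:
1. Smuggler goes to the island with crate K6 and crate M2.
2. Smuggler goes back to the mainland with crate M2.
3. Smuggler goes to the island with crate M2 and crate R3.
4. Smuggler goes back to the mainland with crate M2.
5. Smuggler goes to the island with crate M1 and crate R5.
6. Smuggler goes back to the mainland with crate K6.
7. Smuggler goes to the island with crate K6 and crate M2.

7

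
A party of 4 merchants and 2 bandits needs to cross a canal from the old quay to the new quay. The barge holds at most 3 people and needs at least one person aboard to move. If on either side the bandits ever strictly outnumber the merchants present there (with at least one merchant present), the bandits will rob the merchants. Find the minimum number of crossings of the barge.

Counting alone: each trip to the new quay takes at most 3 across and each return brings at least 1 back, so after t trips out (and t−1 returns) at most 3t − (t−1) of the 6 are across; that first reaches 6 at t = 3, so at least 5 crossings are needed.
The plan below uses exactly 5 crossings, so it is optimal:
1. 2 bandits → the new quay.  (the old quay: 4M 0B; the new quay: 0M 2B)
2. 1 bandit ← the old quay.  (the old quay: 4M 1B; the new quay: 0M 1B)
3. 2 merchants and 1 bandit → the new quay.  (the old quay: 2M 0B; the new quay: 2M 2B)
4. 1 bandit ← the old quay.  (the old quay: 2M 1B; the new quay: 2M 1B)
5. 2 merchants and 1 bandit → the new quay.  (the old quay: 0M 0B; the new quay: 4M 2B)

5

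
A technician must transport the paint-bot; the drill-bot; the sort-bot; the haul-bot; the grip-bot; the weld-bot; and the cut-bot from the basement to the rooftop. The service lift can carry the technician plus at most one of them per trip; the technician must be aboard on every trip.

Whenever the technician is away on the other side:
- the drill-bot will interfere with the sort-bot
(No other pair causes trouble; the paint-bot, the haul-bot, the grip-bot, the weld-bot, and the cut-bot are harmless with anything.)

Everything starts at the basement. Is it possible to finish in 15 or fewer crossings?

Yes

Yes — this plan uses 13 crossings (≤ 15):
1. Technician goes to the rooftop with the drill-bot.  [the basement: the cut-bot, the grip-bot, the haul-bot, the paint-bot, the sort-bot, the weld-bot | the rooftop: the drill-bot]
2. Technician goes back to the basement alone.  [the basement: the cut-bot, the grip-bot, the haul-bot, the paint-bot, the sort-bot, the weld-bot | the rooftop: the drill-bot]
3. Technician goes to the rooftop with the paint-bot.  [the basement: the cut-bot, the grip-bot, the haul-bot, the sort-bot, the weld-bot | the rooftop: the drill-bot, the paint-bot]
4. Technician goes back to the basement alone.  [the basement: the cut-bot, the grip-bot, the haul-bot, the sort-bot, the weld-bot | the rooftop: the drill-bot, the paint-bot]
5. Technician goes to the rooftop with the haul-bot.  [the basement: the cut-bot, the grip-bot, the sort-bot, the weld-bot | the rooftop: the drill-bot, the haul-bot, the paint-bot]
6. Technician goes back to the basement alone.  [the basement: the cut-bot, the grip-bot, the sort-bot, the weld-bot | the rooftop: the drill-bot, the haul-bot, the paint-bot]
7. Technician goes to the rooftop with the grip-bot.  [the basement: the cut-bot, the sort-bot, the weld-bot | the rooftop: the drill-bot, the grip-bot, the haul-bot, the paint-bot]
8. Technician goes back to the basement alone.  [the basement: the cut-bot, the sort-bot, the weld-bot | the rooftop: the drill-bot, the grip-bot, the haul-bot, the paint-bot]
9. Technician goes to the rooftop with the weld-bot.  [the basement: the cut-bot, the sort-bot | the rooftop: the drill-bot, the grip-bot, the haul-bot, the paint-bot, the weld-bot]
10. Technician goes back to the basement alone.  [the basement: the cut-bot, the sort-bot | the rooftop: the drill-bot, the grip-bot, the haul-bot, the paint-bot, the weld-bot]
11. Technician goes to the rooftop with the cut-bot.  [the basement: the sort-bot | the rooftop: the cut-bot, the drill-bot, the grip-bot, the haul-bot, the paint-bot, the weld-bot]
12. Technician goes back to the basement alone.  [the basement: the sort-bot | the rooftop: the cut-bot, the drill-bot, the grip-bot, the haul-bot, the paint-bot, the weld-bot]
13. Technician goes to the rooftop with the sort-bot.  [the basement: — | the rooftop: the cut-bot, the drill-bot, the grip-bot, the haul-bot, the paint-bot, the sort-bot, the weld-bot]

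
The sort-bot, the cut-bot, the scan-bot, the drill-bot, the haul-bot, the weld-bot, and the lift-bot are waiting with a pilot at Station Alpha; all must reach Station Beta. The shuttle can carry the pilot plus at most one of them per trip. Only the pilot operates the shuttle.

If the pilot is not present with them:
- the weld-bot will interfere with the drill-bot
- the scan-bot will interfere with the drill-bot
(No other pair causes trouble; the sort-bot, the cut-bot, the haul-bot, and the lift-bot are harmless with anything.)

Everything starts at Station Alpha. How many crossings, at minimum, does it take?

Counting alone: the pilot can take at most 1 across per trip to Station Beta, so moving all 7 needs at least 7 loaded trips out, with a return between consecutive ones — at least 13 crossings.
The safety rule pushes this higher. Following every safe sequence of crossings, the most of the 7 that can be at Station Beta as the shuttle arrives there on crossing 13 is 6 — never all 7.
So no plan with fewer than 15 crossings exists, and this one achieves 15:
1. Pilot goes to Station Beta with the drill-bot.
2. Pilot goes back to Station Alpha alone.
3. Pilot goes to Station Beta with the sort-bot.
4. Pilot goes back to Station Alpha alone.
5. Pilot goes to Station Beta with the cut-bot.
6. Pilot goes back to Station Alpha alone.
7. Pilot goes to Station Beta with the scan-bot.
8. Pilot goes back to Station Alpha with the drill-bot.
9. Pilot goes to Station Beta with the weld-bot.
10. Pilot goes back to Station Alpha alone.
11. Pilot goes to Station Beta with the haul-bot.
12. Pilot goes back to Station Alpha alone.
13. Pilot goes to Station Beta with the lift-bot.
14. Pilot goes back to Station Alpha alone.
15. Pilot goes to Station Beta with the drill-bot.

15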